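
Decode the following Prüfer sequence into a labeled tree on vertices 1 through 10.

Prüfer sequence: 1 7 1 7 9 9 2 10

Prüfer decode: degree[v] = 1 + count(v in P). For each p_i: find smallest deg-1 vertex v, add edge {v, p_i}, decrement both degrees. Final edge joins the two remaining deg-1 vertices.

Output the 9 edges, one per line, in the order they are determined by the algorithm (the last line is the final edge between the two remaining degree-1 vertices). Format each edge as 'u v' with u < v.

Initial degrees: {1:3, 2:2, 3:1, 4:1, 5:1, 6:1, 7:3, 8:1, 9:3, 10:2}
Step 1: smallest deg-1 vertex = 3, p_1 = 1. Add edge {1,3}. Now deg[3]=0, deg[1]=2.
Step 2: smallest deg-1 vertex = 4, p_2 = 7. Add edge {4,7}. Now deg[4]=0, deg[7]=2.
Step 3: smallest deg-1 vertex = 5, p_3 = 1. Add edge {1,5}. Now deg[5]=0, deg[1]=1.
Step 4: smallest deg-1 vertex = 1, p_4 = 7. Add edge {1,7}. Now deg[1]=0, deg[7]=1.
Step 5: smallest deg-1 vertex = 6, p_5 = 9. Add edge {6,9}. Now deg[6]=0, deg[9]=2.
Step 6: smallest deg-1 vertex = 7, p_6 = 9. Add edge {7,9}. Now deg[7]=0, deg[9]=1.
Step 7: smallest deg-1 vertex = 8, p_7 = 2. Add edge {2,8}. Now deg[8]=0, deg[2]=1.
Step 8: smallest deg-1 vertex = 2, p_8 = 10. Add edge {2,10}. Now deg[2]=0, deg[10]=1.
Final: two remaining deg-1 vertices are 9, 10. Add edge {9,10}.

Answer: 1 3
4 7
1 5
1 7
6 9
7 9
2 8
2 10
9 10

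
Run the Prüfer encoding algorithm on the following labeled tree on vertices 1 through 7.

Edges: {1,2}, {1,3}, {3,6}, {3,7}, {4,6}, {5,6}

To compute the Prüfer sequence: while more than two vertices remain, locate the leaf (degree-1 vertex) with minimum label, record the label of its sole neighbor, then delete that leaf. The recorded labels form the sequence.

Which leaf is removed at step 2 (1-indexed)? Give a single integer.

Step 1: current leaves = {2,4,5,7}. Remove leaf 2 (neighbor: 1).
Step 2: current leaves = {1,4,5,7}. Remove leaf 1 (neighbor: 3).

Answer: 1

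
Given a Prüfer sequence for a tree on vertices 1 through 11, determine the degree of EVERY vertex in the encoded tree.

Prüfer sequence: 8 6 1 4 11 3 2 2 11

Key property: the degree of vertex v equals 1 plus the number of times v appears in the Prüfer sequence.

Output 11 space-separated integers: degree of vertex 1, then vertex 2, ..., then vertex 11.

Answer: 2 3 2 2 1 2 1 2 1 1 3

Derivation:
p_1 = 8: count[8] becomes 1
p_2 = 6: count[6] becomes 1
p_3 = 1: count[1] becomes 1
p_4 = 4: count[4] becomes 1
p_5 = 11: count[11] becomes 1
p_6 = 3: count[3] becomes 1
p_7 = 2: count[2] becomes 1
p_8 = 2: count[2] becomes 2
p_9 = 11: count[11] becomes 2
Degrees (1 + count): deg[1]=1+1=2, deg[2]=1+2=3, deg[3]=1+1=2, deg[4]=1+1=2, deg[5]=1+0=1, deg[6]=1+1=2, deg[7]=1+0=1, deg[8]=1+1=2, deg[9]=1+0=1, deg[10]=1+0=1, deg[11]=1+2=3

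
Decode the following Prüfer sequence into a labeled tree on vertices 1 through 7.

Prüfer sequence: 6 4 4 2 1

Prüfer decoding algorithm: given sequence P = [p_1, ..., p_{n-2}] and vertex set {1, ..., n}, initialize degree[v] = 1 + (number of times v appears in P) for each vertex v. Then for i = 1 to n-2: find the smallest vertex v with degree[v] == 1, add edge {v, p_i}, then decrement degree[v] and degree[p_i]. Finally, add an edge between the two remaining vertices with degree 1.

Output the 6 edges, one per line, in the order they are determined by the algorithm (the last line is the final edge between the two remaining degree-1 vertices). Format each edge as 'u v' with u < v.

Answer: 3 6
4 5
4 6
2 4
1 2
1 7

Derivation:
Initial degrees: {1:2, 2:2, 3:1, 4:3, 5:1, 6:2, 7:1}
Step 1: smallest deg-1 vertex = 3, p_1 = 6. Add edge {3,6}. Now deg[3]=0, deg[6]=1.
Step 2: smallest deg-1 vertex = 5, p_2 = 4. Add edge {4,5}. Now deg[5]=0, deg[4]=2.
Step 3: smallest deg-1 vertex = 6, p_3 = 4. Add edge {4,6}. Now deg[6]=0, deg[4]=1.
Step 4: smallest deg-1 vertex = 4, p_4 = 2. Add edge {2,4}. Now deg[4]=0, deg[2]=1.
Step 5: smallest deg-1 vertex = 2, p_5 = 1. Add edge {1,2}. Now deg[2]=0, deg[1]=1.
Final: two remaining deg-1 vertices are 1, 7. Add edge {1,7}.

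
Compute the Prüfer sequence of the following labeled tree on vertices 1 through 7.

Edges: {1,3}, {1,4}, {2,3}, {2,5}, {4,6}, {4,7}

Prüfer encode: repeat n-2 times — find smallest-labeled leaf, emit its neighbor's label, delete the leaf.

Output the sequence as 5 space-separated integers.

Step 1: leaves = {5,6,7}. Remove smallest leaf 5, emit neighbor 2.
Step 2: leaves = {2,6,7}. Remove smallest leaf 2, emit neighbor 3.
Step 3: leaves = {3,6,7}. Remove smallest leaf 3, emit neighbor 1.
Step 4: leaves = {1,6,7}. Remove smallest leaf 1, emit neighbor 4.
Step 5: leaves = {6,7}. Remove smallest leaf 6, emit neighbor 4.
Done: 2 vertices remain (4, 7). Sequence = [2 3 1 4 4]

Answer: 2 3 1 4 4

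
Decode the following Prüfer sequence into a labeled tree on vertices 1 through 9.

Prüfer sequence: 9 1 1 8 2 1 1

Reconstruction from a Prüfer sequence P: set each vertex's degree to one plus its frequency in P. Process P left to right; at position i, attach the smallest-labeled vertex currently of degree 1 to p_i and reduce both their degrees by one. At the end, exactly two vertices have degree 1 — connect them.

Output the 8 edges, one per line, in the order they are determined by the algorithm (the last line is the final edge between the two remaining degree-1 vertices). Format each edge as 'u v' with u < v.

Initial degrees: {1:5, 2:2, 3:1, 4:1, 5:1, 6:1, 7:1, 8:2, 9:2}
Step 1: smallest deg-1 vertex = 3, p_1 = 9. Add edge {3,9}. Now deg[3]=0, deg[9]=1.
Step 2: smallest deg-1 vertex = 4, p_2 = 1. Add edge {1,4}. Now deg[4]=0, deg[1]=4.
Step 3: smallest deg-1 vertex = 5, p_3 = 1. Add edge {1,5}. Now deg[5]=0, deg[1]=3.
Step 4: smallest deg-1 vertex = 6, p_4 = 8. Add edge {6,8}. Now deg[6]=0, deg[8]=1.
Step 5: smallest deg-1 vertex = 7, p_5 = 2. Add edge {2,7}. Now deg[7]=0, deg[2]=1.
Step 6: smallest deg-1 vertex = 2, p_6 = 1. Add edge {1,2}. Now deg[2]=0, deg[1]=2.
Step 7: smallest deg-1 vertex = 8, p_7 = 1. Add edge {1,8}. Now deg[8]=0, deg[1]=1.
Final: two remaining deg-1 vertices are 1, 9. Add edge {1,9}.

Answer: 3 9
1 4
1 5
6 8
2 7
1 2
1 8
1 9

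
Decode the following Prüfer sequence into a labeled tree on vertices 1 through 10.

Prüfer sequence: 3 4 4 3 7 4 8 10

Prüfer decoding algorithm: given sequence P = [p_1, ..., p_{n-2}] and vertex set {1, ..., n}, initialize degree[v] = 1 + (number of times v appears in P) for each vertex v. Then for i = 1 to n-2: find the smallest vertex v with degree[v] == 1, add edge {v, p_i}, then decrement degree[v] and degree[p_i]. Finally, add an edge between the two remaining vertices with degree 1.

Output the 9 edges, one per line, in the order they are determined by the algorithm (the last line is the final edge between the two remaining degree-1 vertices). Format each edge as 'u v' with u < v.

Answer: 1 3
2 4
4 5
3 6
3 7
4 7
4 8
8 10
9 10

Derivation:
Initial degrees: {1:1, 2:1, 3:3, 4:4, 5:1, 6:1, 7:2, 8:2, 9:1, 10:2}
Step 1: smallest deg-1 vertex = 1, p_1 = 3. Add edge {1,3}. Now deg[1]=0, deg[3]=2.
Step 2: smallest deg-1 vertex = 2, p_2 = 4. Add edge {2,4}. Now deg[2]=0, deg[4]=3.
Step 3: smallest deg-1 vertex = 5, p_3 = 4. Add edge {4,5}. Now deg[5]=0, deg[4]=2.
Step 4: smallest deg-1 vertex = 6, p_4 = 3. Add edge {3,6}. Now deg[6]=0, deg[3]=1.
Step 5: smallest deg-1 vertex = 3, p_5 = 7. Add edge {3,7}. Now deg[3]=0, deg[7]=1.
Step 6: smallest deg-1 vertex = 7, p_6 = 4. Add edge {4,7}. Now deg[7]=0, deg[4]=1.
Step 7: smallest deg-1 vertex = 4, p_7 = 8. Add edge {4,8}. Now deg[4]=0, deg[8]=1.
Step 8: smallest deg-1 vertex = 8, p_8 = 10. Add edge {8,10}. Now deg[8]=0, deg[10]=1.
Final: two remaining deg-1 vertices are 9, 10. Add edge {9,10}.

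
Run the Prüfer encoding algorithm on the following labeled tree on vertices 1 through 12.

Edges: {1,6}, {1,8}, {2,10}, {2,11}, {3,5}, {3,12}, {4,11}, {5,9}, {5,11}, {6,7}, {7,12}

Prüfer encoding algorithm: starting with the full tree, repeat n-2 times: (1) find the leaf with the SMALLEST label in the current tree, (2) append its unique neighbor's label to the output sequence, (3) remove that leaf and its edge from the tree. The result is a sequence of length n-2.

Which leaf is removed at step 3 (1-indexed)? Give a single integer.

Answer: 1

Derivation:
Step 1: current leaves = {4,8,9,10}. Remove leaf 4 (neighbor: 11).
Step 2: current leaves = {8,9,10}. Remove leaf 8 (neighbor: 1).
Step 3: current leaves = {1,9,10}. Remove leaf 1 (neighbor: 6).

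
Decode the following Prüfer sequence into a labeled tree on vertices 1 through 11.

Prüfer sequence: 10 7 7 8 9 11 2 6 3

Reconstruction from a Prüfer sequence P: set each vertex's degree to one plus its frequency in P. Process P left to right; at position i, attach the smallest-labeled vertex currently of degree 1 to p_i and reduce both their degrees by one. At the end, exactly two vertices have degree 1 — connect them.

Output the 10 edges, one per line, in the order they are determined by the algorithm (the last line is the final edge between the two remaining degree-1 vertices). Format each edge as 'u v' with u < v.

Initial degrees: {1:1, 2:2, 3:2, 4:1, 5:1, 6:2, 7:3, 8:2, 9:2, 10:2, 11:2}
Step 1: smallest deg-1 vertex = 1, p_1 = 10. Add edge {1,10}. Now deg[1]=0, deg[10]=1.
Step 2: smallest deg-1 vertex = 4, p_2 = 7. Add edge {4,7}. Now deg[4]=0, deg[7]=2.
Step 3: smallest deg-1 vertex = 5, p_3 = 7. Add edge {5,7}. Now deg[5]=0, deg[7]=1.
Step 4: smallest deg-1 vertex = 7, p_4 = 8. Add edge {7,8}. Now deg[7]=0, deg[8]=1.
Step 5: smallest deg-1 vertex = 8, p_5 = 9. Add edge {8,9}. Now deg[8]=0, deg[9]=1.
Step 6: smallest deg-1 vertex = 9, p_6 = 11. Add edge {9,11}. Now deg[9]=0, deg[11]=1.
Step 7: smallest deg-1 vertex = 10, p_7 = 2. Add edge {2,10}. Now deg[10]=0, deg[2]=1.
Step 8: smallest deg-1 vertex = 2, p_8 = 6. Add edge {2,6}. Now deg[2]=0, deg[6]=1.
Step 9: smallest deg-1 vertex = 6, p_9 = 3. Add edge {3,6}. Now deg[6]=0, deg[3]=1.
Final: two remaining deg-1 vertices are 3, 11. Add edge {3,11}.

Answer: 1 10
4 7
5 7
7 8
8 9
9 11
2 10
2 6
3 6
3 11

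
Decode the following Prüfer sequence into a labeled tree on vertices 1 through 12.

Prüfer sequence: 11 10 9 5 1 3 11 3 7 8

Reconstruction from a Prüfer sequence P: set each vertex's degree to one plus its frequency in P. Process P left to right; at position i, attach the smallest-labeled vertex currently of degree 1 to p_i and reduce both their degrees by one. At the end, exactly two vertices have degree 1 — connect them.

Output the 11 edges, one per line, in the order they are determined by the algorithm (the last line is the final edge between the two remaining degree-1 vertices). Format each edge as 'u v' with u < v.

Initial degrees: {1:2, 2:1, 3:3, 4:1, 5:2, 6:1, 7:2, 8:2, 9:2, 10:2, 11:3, 12:1}
Step 1: smallest deg-1 vertex = 2, p_1 = 11. Add edge {2,11}. Now deg[2]=0, deg[11]=2.
Step 2: smallest deg-1 vertex = 4, p_2 = 10. Add edge {4,10}. Now deg[4]=0, deg[10]=1.
Step 3: smallest deg-1 vertex = 6, p_3 = 9. Add edge {6,9}. Now deg[6]=0, deg[9]=1.
Step 4: smallest deg-1 vertex = 9, p_4 = 5. Add edge {5,9}. Now deg[9]=0, deg[5]=1.
Step 5: smallest deg-1 vertex = 5, p_5 = 1. Add edge {1,5}. Now deg[5]=0, deg[1]=1.
Step 6: smallest deg-1 vertex = 1, p_6 = 3. Add edge {1,3}. Now deg[1]=0, deg[3]=2.
Step 7: smallest deg-1 vertex = 10, p_7 = 11. Add edge {10,11}. Now deg[10]=0, deg[11]=1.
Step 8: smallest deg-1 vertex = 11, p_8 = 3. Add edge {3,11}. Now deg[11]=0, deg[3]=1.
Step 9: smallest deg-1 vertex = 3, p_9 = 7. Add edge {3,7}. Now deg[3]=0, deg[7]=1.
Step 10: smallest deg-1 vertex = 7, p_10 = 8. Add edge {7,8}. Now deg[7]=0, deg[8]=1.
Final: two remaining deg-1 vertices are 8, 12. Add edge {8,12}.

Answer: 2 11
4 10
6 9
5 9
1 5
1 3
10 11
3 11
3 7
7 8
8 12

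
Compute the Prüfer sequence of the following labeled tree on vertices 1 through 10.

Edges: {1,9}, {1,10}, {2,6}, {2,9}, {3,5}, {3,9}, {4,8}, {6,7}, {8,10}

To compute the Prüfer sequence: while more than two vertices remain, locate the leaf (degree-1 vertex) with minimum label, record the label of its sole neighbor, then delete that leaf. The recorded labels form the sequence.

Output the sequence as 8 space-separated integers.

Answer: 8 3 9 6 2 9 10 1

Derivation:
Step 1: leaves = {4,5,7}. Remove smallest leaf 4, emit neighbor 8.
Step 2: leaves = {5,7,8}. Remove smallest leaf 5, emit neighbor 3.
Step 3: leaves = {3,7,8}. Remove smallest leaf 3, emit neighbor 9.
Step 4: leaves = {7,8}. Remove smallest leaf 7, emit neighbor 6.
Step 5: leaves = {6,8}. Remove smallest leaf 6, emit neighbor 2.
Step 6: leaves = {2,8}. Remove smallest leaf 2, emit neighbor 9.
Step 7: leaves = {8,9}. Remove smallest leaf 8, emit neighbor 10.
Step 8: leaves = {9,10}. Remove smallest leaf 9, emit neighbor 1.
Done: 2 vertices remain (1, 10). Sequence = [8 3 9 6 2 9 10 1]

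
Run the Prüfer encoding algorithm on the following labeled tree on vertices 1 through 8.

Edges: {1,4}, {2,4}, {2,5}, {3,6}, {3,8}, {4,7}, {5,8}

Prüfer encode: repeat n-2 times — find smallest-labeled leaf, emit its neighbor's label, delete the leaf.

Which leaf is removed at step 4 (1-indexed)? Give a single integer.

Answer: 7

Derivation:
Step 1: current leaves = {1,6,7}. Remove leaf 1 (neighbor: 4).
Step 2: current leaves = {6,7}. Remove leaf 6 (neighbor: 3).
Step 3: current leaves = {3,7}. Remove leaf 3 (neighbor: 8).
Step 4: current leaves = {7,8}. Remove leaf 7 (neighbor: 4).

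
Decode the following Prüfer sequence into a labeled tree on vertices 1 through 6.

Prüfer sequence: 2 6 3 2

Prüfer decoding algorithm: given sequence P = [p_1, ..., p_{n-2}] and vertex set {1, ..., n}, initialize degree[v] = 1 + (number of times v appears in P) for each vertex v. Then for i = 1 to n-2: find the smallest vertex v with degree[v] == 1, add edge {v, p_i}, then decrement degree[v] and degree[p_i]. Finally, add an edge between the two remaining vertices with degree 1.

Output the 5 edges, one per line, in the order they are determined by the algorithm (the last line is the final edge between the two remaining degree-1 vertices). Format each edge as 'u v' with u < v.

Answer: 1 2
4 6
3 5
2 3
2 6

Derivation:
Initial degrees: {1:1, 2:3, 3:2, 4:1, 5:1, 6:2}
Step 1: smallest deg-1 vertex = 1, p_1 = 2. Add edge {1,2}. Now deg[1]=0, deg[2]=2.
Step 2: smallest deg-1 vertex = 4, p_2 = 6. Add edge {4,6}. Now deg[4]=0, deg[6]=1.
Step 3: smallest deg-1 vertex = 5, p_3 = 3. Add edge {3,5}. Now deg[5]=0, deg[3]=1.
Step 4: smallest deg-1 vertex = 3, p_4 = 2. Add edge {2,3}. Now deg[3]=0, deg[2]=1.
Final: two remaining deg-1 vertices are 2, 6. Add edge {2,6}.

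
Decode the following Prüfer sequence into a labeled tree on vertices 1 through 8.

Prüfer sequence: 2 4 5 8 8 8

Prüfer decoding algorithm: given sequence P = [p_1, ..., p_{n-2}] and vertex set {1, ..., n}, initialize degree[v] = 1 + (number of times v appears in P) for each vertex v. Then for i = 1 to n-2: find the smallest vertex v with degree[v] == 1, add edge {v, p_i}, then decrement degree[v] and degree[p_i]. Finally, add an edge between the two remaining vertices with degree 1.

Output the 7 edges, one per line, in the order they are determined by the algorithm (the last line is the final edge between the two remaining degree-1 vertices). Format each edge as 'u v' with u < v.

Answer: 1 2
2 4
3 5
4 8
5 8
6 8
7 8

Derivation:
Initial degrees: {1:1, 2:2, 3:1, 4:2, 5:2, 6:1, 7:1, 8:4}
Step 1: smallest deg-1 vertex = 1, p_1 = 2. Add edge {1,2}. Now deg[1]=0, deg[2]=1.
Step 2: smallest deg-1 vertex = 2, p_2 = 4. Add edge {2,4}. Now deg[2]=0, deg[4]=1.
Step 3: smallest deg-1 vertex = 3, p_3 = 5. Add edge {3,5}. Now deg[3]=0, deg[5]=1.
Step 4: smallest deg-1 vertex = 4, p_4 = 8. Add edge {4,8}. Now deg[4]=0, deg[8]=3.
Step 5: smallest deg-1 vertex = 5, p_5 = 8. Add edge {5,8}. Now deg[5]=0, deg[8]=2.
Step 6: smallest deg-1 vertex = 6, p_6 = 8. Add edge {6,8}. Now deg[6]=0, deg[8]=1.
Final: two remaining deg-1 vertices are 7, 8. Add edge {7,8}.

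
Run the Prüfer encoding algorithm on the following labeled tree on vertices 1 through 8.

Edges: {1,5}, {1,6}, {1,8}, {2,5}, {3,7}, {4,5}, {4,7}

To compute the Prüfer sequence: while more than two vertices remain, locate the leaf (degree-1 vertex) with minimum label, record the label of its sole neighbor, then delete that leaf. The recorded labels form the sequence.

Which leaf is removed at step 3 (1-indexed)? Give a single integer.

Step 1: current leaves = {2,3,6,8}. Remove leaf 2 (neighbor: 5).
Step 2: current leaves = {3,6,8}. Remove leaf 3 (neighbor: 7).
Step 3: current leaves = {6,7,8}. Remove leaf 6 (neighbor: 1).

Answer: 6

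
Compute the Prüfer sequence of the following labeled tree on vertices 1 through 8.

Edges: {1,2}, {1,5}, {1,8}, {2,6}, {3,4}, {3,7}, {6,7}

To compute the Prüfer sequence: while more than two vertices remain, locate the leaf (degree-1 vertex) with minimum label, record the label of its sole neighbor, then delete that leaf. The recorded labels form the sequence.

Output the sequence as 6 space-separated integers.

Step 1: leaves = {4,5,8}. Remove smallest leaf 4, emit neighbor 3.
Step 2: leaves = {3,5,8}. Remove smallest leaf 3, emit neighbor 7.
Step 3: leaves = {5,7,8}. Remove smallest leaf 5, emit neighbor 1.
Step 4: leaves = {7,8}. Remove smallest leaf 7, emit neighbor 6.
Step 5: leaves = {6,8}. Remove smallest leaf 6, emit neighbor 2.
Step 6: leaves = {2,8}. Remove smallest leaf 2, emit neighbor 1.
Done: 2 vertices remain (1, 8). Sequence = [3 7 1 6 2 1]

Answer: 3 7 1 6 2 1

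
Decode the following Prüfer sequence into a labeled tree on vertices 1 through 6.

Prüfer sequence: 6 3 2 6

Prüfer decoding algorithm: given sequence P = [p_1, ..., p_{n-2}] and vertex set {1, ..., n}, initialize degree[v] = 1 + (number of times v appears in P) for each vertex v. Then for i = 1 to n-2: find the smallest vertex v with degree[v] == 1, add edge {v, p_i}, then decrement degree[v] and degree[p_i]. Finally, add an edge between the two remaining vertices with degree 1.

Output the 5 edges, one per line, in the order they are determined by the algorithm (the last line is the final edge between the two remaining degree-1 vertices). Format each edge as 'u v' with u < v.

Initial degrees: {1:1, 2:2, 3:2, 4:1, 5:1, 6:3}
Step 1: smallest deg-1 vertex = 1, p_1 = 6. Add edge {1,6}. Now deg[1]=0, deg[6]=2.
Step 2: smallest deg-1 vertex = 4, p_2 = 3. Add edge {3,4}. Now deg[4]=0, deg[3]=1.
Step 3: smallest deg-1 vertex = 3, p_3 = 2. Add edge {2,3}. Now deg[3]=0, deg[2]=1.
Step 4: smallest deg-1 vertex = 2, p_4 = 6. Add edge {2,6}. Now deg[2]=0, deg[6]=1.
Final: two remaining deg-1 vertices are 5, 6. Add edge {5,6}.

Answer: 1 6
3 4
2 3
2 6
5 6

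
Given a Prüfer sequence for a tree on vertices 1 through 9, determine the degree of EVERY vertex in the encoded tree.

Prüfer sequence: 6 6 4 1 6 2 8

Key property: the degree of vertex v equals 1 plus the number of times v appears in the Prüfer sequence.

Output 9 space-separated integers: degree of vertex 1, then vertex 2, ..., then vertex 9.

p_1 = 6: count[6] becomes 1
p_2 = 6: count[6] becomes 2
p_3 = 4: count[4] becomes 1
p_4 = 1: count[1] becomes 1
p_5 = 6: count[6] becomes 3
p_6 = 2: count[2] becomes 1
p_7 = 8: count[8] becomes 1
Degrees (1 + count): deg[1]=1+1=2, deg[2]=1+1=2, deg[3]=1+0=1, deg[4]=1+1=2, deg[5]=1+0=1, deg[6]=1+3=4, deg[7]=1+0=1, deg[8]=1+1=2, deg[9]=1+0=1

Answer: 2 2 1 2 1 4 1 2 1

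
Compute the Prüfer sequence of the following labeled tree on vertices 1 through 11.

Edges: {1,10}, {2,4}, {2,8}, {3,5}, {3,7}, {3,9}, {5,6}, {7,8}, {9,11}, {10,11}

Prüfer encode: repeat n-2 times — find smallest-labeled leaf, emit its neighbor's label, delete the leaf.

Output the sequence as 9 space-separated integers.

Answer: 10 2 8 5 3 7 3 9 11

Derivation:
Step 1: leaves = {1,4,6}. Remove smallest leaf 1, emit neighbor 10.
Step 2: leaves = {4,6,10}. Remove smallest leaf 4, emit neighbor 2.
Step 3: leaves = {2,6,10}. Remove smallest leaf 2, emit neighbor 8.
Step 4: leaves = {6,8,10}. Remove smallest leaf 6, emit neighbor 5.
Step 5: leaves = {5,8,10}. Remove smallest leaf 5, emit neighbor 3.
Step 6: leaves = {8,10}. Remove smallest leaf 8, emit neighbor 7.
Step 7: leaves = {7,10}. Remove smallest leaf 7, emit neighbor 3.
Step 8: leaves = {3,10}. Remove smallest leaf 3, emit neighbor 9.
Step 9: leaves = {9,10}. Remove smallest leaf 9, emit neighbor 11.
Done: 2 vertices remain (10, 11). Sequence = [10 2 8 5 3 7 3 9 11]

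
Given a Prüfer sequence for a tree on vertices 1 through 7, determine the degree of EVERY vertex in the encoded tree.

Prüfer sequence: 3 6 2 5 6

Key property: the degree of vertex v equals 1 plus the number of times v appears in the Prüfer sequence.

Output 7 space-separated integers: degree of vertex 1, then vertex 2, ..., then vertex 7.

p_1 = 3: count[3] becomes 1
p_2 = 6: count[6] becomes 1
p_3 = 2: count[2] becomes 1
p_4 = 5: count[5] becomes 1
p_5 = 6: count[6] becomes 2
Degrees (1 + count): deg[1]=1+0=1, deg[2]=1+1=2, deg[3]=1+1=2, deg[4]=1+0=1, deg[5]=1+1=2, deg[6]=1+2=3, deg[7]=1+0=1

Answer: 1 2 2 1 2 3 1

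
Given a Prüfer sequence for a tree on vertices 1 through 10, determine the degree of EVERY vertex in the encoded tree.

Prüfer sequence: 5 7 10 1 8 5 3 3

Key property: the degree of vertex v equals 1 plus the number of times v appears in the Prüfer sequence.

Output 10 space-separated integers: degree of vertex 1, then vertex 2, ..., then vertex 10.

p_1 = 5: count[5] becomes 1
p_2 = 7: count[7] becomes 1
p_3 = 10: count[10] becomes 1
p_4 = 1: count[1] becomes 1
p_5 = 8: count[8] becomes 1
p_6 = 5: count[5] becomes 2
p_7 = 3: count[3] becomes 1
p_8 = 3: count[3] becomes 2
Degrees (1 + count): deg[1]=1+1=2, deg[2]=1+0=1, deg[3]=1+2=3, deg[4]=1+0=1, deg[5]=1+2=3, deg[6]=1+0=1, deg[7]=1+1=2, deg[8]=1+1=2, deg[9]=1+0=1, deg[10]=1+1=2

Answer: 2 1 3 1 3 1 2 2 1 2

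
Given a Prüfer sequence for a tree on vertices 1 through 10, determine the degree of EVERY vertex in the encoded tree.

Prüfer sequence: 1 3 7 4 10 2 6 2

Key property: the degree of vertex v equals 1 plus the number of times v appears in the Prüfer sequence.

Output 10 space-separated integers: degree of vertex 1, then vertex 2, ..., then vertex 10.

Answer: 2 3 2 2 1 2 2 1 1 2

Derivation:
p_1 = 1: count[1] becomes 1
p_2 = 3: count[3] becomes 1
p_3 = 7: count[7] becomes 1
p_4 = 4: count[4] becomes 1
p_5 = 10: count[10] becomes 1
p_6 = 2: count[2] becomes 1
p_7 = 6: count[6] becomes 1
p_8 = 2: count[2] becomes 2
Degrees (1 + count): deg[1]=1+1=2, deg[2]=1+2=3, deg[3]=1+1=2, deg[4]=1+1=2, deg[5]=1+0=1, deg[6]=1+1=2, deg[7]=1+1=2, deg[8]=1+0=1, deg[9]=1+0=1, deg[10]=1+1=2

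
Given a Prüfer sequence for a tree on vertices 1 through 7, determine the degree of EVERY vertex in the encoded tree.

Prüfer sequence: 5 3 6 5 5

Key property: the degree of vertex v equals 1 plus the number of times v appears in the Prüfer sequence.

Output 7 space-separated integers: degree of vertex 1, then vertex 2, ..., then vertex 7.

Answer: 1 1 2 1 4 2 1

Derivation:
p_1 = 5: count[5] becomes 1
p_2 = 3: count[3] becomes 1
p_3 = 6: count[6] becomes 1
p_4 = 5: count[5] becomes 2
p_5 = 5: count[5] becomes 3
Degrees (1 + count): deg[1]=1+0=1, deg[2]=1+0=1, deg[3]=1+1=2, deg[4]=1+0=1, deg[5]=1+3=4, deg[6]=1+1=2, deg[7]=1+0=1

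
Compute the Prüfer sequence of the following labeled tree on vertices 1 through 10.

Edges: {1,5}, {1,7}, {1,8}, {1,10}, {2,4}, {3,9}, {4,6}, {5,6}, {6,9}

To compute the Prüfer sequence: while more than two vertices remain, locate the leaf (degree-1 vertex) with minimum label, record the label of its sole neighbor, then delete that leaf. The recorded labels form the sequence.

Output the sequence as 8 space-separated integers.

Step 1: leaves = {2,3,7,8,10}. Remove smallest leaf 2, emit neighbor 4.
Step 2: leaves = {3,4,7,8,10}. Remove smallest leaf 3, emit neighbor 9.
Step 3: leaves = {4,7,8,9,10}. Remove smallest leaf 4, emit neighbor 6.
Step 4: leaves = {7,8,9,10}. Remove smallest leaf 7, emit neighbor 1.
Step 5: leaves = {8,9,10}. Remove smallest leaf 8, emit neighbor 1.
Step 6: leaves = {9,10}. Remove smallest leaf 9, emit neighbor 6.
Step 7: leaves = {6,10}. Remove smallest leaf 6, emit neighbor 5.
Step 8: leaves = {5,10}. Remove smallest leaf 5, emit neighbor 1.
Done: 2 vertices remain (1, 10). Sequence = [4 9 6 1 1 6 5 1]

Answer: 4 9 6 1 1 6 5 1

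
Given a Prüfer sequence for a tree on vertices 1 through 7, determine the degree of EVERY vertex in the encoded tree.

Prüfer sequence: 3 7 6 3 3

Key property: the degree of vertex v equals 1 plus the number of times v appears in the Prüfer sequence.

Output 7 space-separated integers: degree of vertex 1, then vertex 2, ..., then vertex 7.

Answer: 1 1 4 1 1 2 2

Derivation:
p_1 = 3: count[3] becomes 1
p_2 = 7: count[7] becomes 1
p_3 = 6: count[6] becomes 1
p_4 = 3: count[3] becomes 2
p_5 = 3: count[3] becomes 3
Degrees (1 + count): deg[1]=1+0=1, deg[2]=1+0=1, deg[3]=1+3=4, deg[4]=1+0=1, deg[5]=1+0=1, deg[6]=1+1=2, deg[7]=1+1=2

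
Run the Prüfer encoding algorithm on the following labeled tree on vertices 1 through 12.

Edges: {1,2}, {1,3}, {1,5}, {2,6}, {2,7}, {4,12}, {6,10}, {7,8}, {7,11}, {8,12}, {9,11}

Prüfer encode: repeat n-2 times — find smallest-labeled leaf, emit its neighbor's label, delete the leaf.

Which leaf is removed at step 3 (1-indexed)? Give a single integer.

Step 1: current leaves = {3,4,5,9,10}. Remove leaf 3 (neighbor: 1).
Step 2: current leaves = {4,5,9,10}. Remove leaf 4 (neighbor: 12).
Step 3: current leaves = {5,9,10,12}. Remove leaf 5 (neighbor: 1).

Answer: 5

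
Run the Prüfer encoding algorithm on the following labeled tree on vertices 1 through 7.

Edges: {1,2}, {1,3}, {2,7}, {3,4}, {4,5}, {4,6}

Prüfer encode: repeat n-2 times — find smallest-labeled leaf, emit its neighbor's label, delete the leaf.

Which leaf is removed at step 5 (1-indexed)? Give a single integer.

Answer: 1

Derivation:
Step 1: current leaves = {5,6,7}. Remove leaf 5 (neighbor: 4).
Step 2: current leaves = {6,7}. Remove leaf 6 (neighbor: 4).
Step 3: current leaves = {4,7}. Remove leaf 4 (neighbor: 3).
Step 4: current leaves = {3,7}. Remove leaf 3 (neighbor: 1).
Step 5: current leaves = {1,7}. Remove leaf 1 (neighbor: 2).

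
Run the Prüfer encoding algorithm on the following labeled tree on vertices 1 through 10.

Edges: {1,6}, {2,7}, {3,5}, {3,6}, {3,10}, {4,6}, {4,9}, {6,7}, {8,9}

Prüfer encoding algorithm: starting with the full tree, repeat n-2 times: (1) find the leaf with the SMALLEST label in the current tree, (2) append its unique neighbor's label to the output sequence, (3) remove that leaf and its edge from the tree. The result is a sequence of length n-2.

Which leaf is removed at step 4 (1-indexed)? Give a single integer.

Step 1: current leaves = {1,2,5,8,10}. Remove leaf 1 (neighbor: 6).
Step 2: current leaves = {2,5,8,10}. Remove leaf 2 (neighbor: 7).
Step 3: current leaves = {5,7,8,10}. Remove leaf 5 (neighbor: 3).
Step 4: current leaves = {7,8,10}. Remove leaf 7 (neighbor: 6).

Answer: 7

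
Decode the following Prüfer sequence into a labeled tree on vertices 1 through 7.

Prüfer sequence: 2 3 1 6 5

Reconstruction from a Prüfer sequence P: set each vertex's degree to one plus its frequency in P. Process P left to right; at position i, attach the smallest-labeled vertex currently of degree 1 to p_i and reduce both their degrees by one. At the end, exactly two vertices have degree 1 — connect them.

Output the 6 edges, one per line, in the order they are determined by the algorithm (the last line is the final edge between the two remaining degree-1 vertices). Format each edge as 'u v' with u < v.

Initial degrees: {1:2, 2:2, 3:2, 4:1, 5:2, 6:2, 7:1}
Step 1: smallest deg-1 vertex = 4, p_1 = 2. Add edge {2,4}. Now deg[4]=0, deg[2]=1.
Step 2: smallest deg-1 vertex = 2, p_2 = 3. Add edge {2,3}. Now deg[2]=0, deg[3]=1.
Step 3: smallest deg-1 vertex = 3, p_3 = 1. Add edge {1,3}. Now deg[3]=0, deg[1]=1.
Step 4: smallest deg-1 vertex = 1, p_4 = 6. Add edge {1,6}. Now deg[1]=0, deg[6]=1.
Step 5: smallest deg-1 vertex = 6, p_5 = 5. Add edge {5,6}. Now deg[6]=0, deg[5]=1.
Final: two remaining deg-1 vertices are 5, 7. Add edge {5,7}.

Answer: 2 4
2 3
1 3
1 6
5 6
5 7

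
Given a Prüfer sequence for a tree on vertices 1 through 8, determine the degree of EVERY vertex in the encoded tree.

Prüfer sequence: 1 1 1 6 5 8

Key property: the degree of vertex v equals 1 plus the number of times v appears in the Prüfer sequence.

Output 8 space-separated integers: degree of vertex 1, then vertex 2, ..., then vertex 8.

p_1 = 1: count[1] becomes 1
p_2 = 1: count[1] becomes 2
p_3 = 1: count[1] becomes 3
p_4 = 6: count[6] becomes 1
p_5 = 5: count[5] becomes 1
p_6 = 8: count[8] becomes 1
Degrees (1 + count): deg[1]=1+3=4, deg[2]=1+0=1, deg[3]=1+0=1, deg[4]=1+0=1, deg[5]=1+1=2, deg[6]=1+1=2, deg[7]=1+0=1, deg[8]=1+1=2

Answer: 4 1 1 1 2 2 1 2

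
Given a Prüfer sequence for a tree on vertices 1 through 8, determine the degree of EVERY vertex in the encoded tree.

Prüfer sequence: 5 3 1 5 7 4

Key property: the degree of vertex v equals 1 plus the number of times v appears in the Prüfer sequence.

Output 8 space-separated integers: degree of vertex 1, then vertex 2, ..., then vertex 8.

Answer: 2 1 2 2 3 1 2 1

Derivation:
p_1 = 5: count[5] becomes 1
p_2 = 3: count[3] becomes 1
p_3 = 1: count[1] becomes 1
p_4 = 5: count[5] becomes 2
p_5 = 7: count[7] becomes 1
p_6 = 4: count[4] becomes 1
Degrees (1 + count): deg[1]=1+1=2, deg[2]=1+0=1, deg[3]=1+1=2, deg[4]=1+1=2, deg[5]=1+2=3, deg[6]=1+0=1, deg[7]=1+1=2, deg[8]=1+0=1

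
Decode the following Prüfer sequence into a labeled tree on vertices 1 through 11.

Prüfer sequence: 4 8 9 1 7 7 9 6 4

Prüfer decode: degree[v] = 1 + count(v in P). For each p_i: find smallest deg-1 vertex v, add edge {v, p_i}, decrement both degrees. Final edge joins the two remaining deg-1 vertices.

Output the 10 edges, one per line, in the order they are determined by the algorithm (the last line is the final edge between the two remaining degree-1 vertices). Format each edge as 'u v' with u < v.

Answer: 2 4
3 8
5 9
1 8
1 7
7 10
7 9
6 9
4 6
4 11

Derivation:
Initial degrees: {1:2, 2:1, 3:1, 4:3, 5:1, 6:2, 7:3, 8:2, 9:3, 10:1, 11:1}
Step 1: smallest deg-1 vertex = 2, p_1 = 4. Add edge {2,4}. Now deg[2]=0, deg[4]=2.
Step 2: smallest deg-1 vertex = 3, p_2 = 8. Add edge {3,8}. Now deg[3]=0, deg[8]=1.
Step 3: smallest deg-1 vertex = 5, p_3 = 9. Add edge {5,9}. Now deg[5]=0, deg[9]=2.
Step 4: smallest deg-1 vertex = 8, p_4 = 1. Add edge {1,8}. Now deg[8]=0, deg[1]=1.
Step 5: smallest deg-1 vertex = 1, p_5 = 7. Add edge {1,7}. Now deg[1]=0, deg[7]=2.
Step 6: smallest deg-1 vertex = 10, p_6 = 7. Add edge {7,10}. Now deg[10]=0, deg[7]=1.
Step 7: smallest deg-1 vertex = 7, p_7 = 9. Add edge {7,9}. Now deg[7]=0, deg[9]=1.
Step 8: smallest deg-1 vertex = 9, p_8 = 6. Add edge {6,9}. Now deg[9]=0, deg[6]=1.
Step 9: smallest deg-1 vertex = 6, p_9 = 4. Add edge {4,6}. Now deg[6]=0, deg[4]=1.
Final: two remaining deg-1 vertices are 4, 11. Add edge {4,11}.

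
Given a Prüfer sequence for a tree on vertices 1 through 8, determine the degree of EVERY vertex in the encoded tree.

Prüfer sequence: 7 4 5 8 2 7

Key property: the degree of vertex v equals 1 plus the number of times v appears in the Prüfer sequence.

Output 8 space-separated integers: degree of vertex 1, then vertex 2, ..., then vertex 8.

p_1 = 7: count[7] becomes 1
p_2 = 4: count[4] becomes 1
p_3 = 5: count[5] becomes 1
p_4 = 8: count[8] becomes 1
p_5 = 2: count[2] becomes 1
p_6 = 7: count[7] becomes 2
Degrees (1 + count): deg[1]=1+0=1, deg[2]=1+1=2, deg[3]=1+0=1, deg[4]=1+1=2, deg[5]=1+1=2, deg[6]=1+0=1, deg[7]=1+2=3, deg[8]=1+1=2

Answer: 1 2 1 2 2 1 3 2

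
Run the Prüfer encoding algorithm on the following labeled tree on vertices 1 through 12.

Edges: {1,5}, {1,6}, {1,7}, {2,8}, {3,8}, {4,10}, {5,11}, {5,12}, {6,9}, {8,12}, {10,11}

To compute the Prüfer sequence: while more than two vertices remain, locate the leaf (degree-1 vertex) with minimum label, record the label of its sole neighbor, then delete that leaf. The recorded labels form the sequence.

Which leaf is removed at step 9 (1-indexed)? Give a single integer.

Answer: 10

Derivation:
Step 1: current leaves = {2,3,4,7,9}. Remove leaf 2 (neighbor: 8).
Step 2: current leaves = {3,4,7,9}. Remove leaf 3 (neighbor: 8).
Step 3: current leaves = {4,7,8,9}. Remove leaf 4 (neighbor: 10).
Step 4: current leaves = {7,8,9,10}. Remove leaf 7 (neighbor: 1).
Step 5: current leaves = {8,9,10}. Remove leaf 8 (neighbor: 12).
Step 6: current leaves = {9,10,12}. Remove leaf 9 (neighbor: 6).
Step 7: current leaves = {6,10,12}. Remove leaf 6 (neighbor: 1).
Step 8: current leaves = {1,10,12}. Remove leaf 1 (neighbor: 5).
Step 9: current leaves = {10,12}. Remove leaf 10 (neighbor: 11).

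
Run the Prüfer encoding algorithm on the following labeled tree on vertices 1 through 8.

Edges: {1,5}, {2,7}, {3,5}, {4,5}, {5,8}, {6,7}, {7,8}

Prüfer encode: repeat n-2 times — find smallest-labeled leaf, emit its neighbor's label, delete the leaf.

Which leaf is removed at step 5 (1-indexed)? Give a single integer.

Answer: 5

Derivation:
Step 1: current leaves = {1,2,3,4,6}. Remove leaf 1 (neighbor: 5).
Step 2: current leaves = {2,3,4,6}. Remove leaf 2 (neighbor: 7).
Step 3: current leaves = {3,4,6}. Remove leaf 3 (neighbor: 5).
Step 4: current leaves = {4,6}. Remove leaf 4 (neighbor: 5).
Step 5: current leaves = {5,6}. Remove leaf 5 (neighbor: 8).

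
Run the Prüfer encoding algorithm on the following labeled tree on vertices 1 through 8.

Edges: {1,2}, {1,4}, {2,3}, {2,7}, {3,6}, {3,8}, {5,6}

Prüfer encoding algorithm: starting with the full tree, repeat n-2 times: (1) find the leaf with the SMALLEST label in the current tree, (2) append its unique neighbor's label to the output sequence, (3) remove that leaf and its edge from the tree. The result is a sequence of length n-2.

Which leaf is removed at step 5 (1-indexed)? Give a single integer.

Step 1: current leaves = {4,5,7,8}. Remove leaf 4 (neighbor: 1).
Step 2: current leaves = {1,5,7,8}. Remove leaf 1 (neighbor: 2).
Step 3: current leaves = {5,7,8}. Remove leaf 5 (neighbor: 6).
Step 4: current leaves = {6,7,8}. Remove leaf 6 (neighbor: 3).
Step 5: current leaves = {7,8}. Remove leaf 7 (neighbor: 2).

Answer: 7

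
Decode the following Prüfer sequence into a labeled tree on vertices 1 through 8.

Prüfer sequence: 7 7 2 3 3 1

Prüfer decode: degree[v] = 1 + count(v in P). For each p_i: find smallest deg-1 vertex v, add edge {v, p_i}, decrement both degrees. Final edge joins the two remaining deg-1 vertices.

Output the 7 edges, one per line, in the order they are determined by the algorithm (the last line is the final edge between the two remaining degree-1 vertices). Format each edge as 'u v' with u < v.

Answer: 4 7
5 7
2 6
2 3
3 7
1 3
1 8

Derivation:
Initial degrees: {1:2, 2:2, 3:3, 4:1, 5:1, 6:1, 7:3, 8:1}
Step 1: smallest deg-1 vertex = 4, p_1 = 7. Add edge {4,7}. Now deg[4]=0, deg[7]=2.
Step 2: smallest deg-1 vertex = 5, p_2 = 7. Add edge {5,7}. Now deg[5]=0, deg[7]=1.
Step 3: smallest deg-1 vertex = 6, p_3 = 2. Add edge {2,6}. Now deg[6]=0, deg[2]=1.
Step 4: smallest deg-1 vertex = 2, p_4 = 3. Add edge {2,3}. Now deg[2]=0, deg[3]=2.
Step 5: smallest deg-1 vertex = 7, p_5 = 3. Add edge {3,7}. Now deg[7]=0, deg[3]=1.
Step 6: smallest deg-1 vertex = 3, p_6 = 1. Add edge {1,3}. Now deg[3]=0, deg[1]=1.
Final: two remaining deg-1 vertices are 1, 8. Add edge {1,8}.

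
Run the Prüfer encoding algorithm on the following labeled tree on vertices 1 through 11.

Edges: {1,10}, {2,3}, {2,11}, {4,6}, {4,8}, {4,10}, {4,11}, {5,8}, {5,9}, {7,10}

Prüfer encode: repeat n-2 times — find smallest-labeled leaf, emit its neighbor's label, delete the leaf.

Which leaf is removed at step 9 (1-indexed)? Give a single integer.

Answer: 10

Derivation:
Step 1: current leaves = {1,3,6,7,9}. Remove leaf 1 (neighbor: 10).
Step 2: current leaves = {3,6,7,9}. Remove leaf 3 (neighbor: 2).
Step 3: current leaves = {2,6,7,9}. Remove leaf 2 (neighbor: 11).
Step 4: current leaves = {6,7,9,11}. Remove leaf 6 (neighbor: 4).
Step 5: current leaves = {7,9,11}. Remove leaf 7 (neighbor: 10).
Step 6: current leaves = {9,10,11}. Remove leaf 9 (neighbor: 5).
Step 7: current leaves = {5,10,11}. Remove leaf 5 (neighbor: 8).
Step 8: current leaves = {8,10,11}. Remove leaf 8 (neighbor: 4).
Step 9: current leaves = {10,11}. Remove leaf 10 (neighbor: 4).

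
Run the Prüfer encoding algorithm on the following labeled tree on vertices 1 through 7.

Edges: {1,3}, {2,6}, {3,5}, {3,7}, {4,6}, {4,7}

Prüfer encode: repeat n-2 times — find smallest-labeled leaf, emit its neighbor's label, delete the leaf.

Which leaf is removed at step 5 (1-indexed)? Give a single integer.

Answer: 6

Derivation:
Step 1: current leaves = {1,2,5}. Remove leaf 1 (neighbor: 3).
Step 2: current leaves = {2,5}. Remove leaf 2 (neighbor: 6).
Step 3: current leaves = {5,6}. Remove leaf 5 (neighbor: 3).
Step 4: current leaves = {3,6}. Remove leaf 3 (neighbor: 7).
Step 5: current leaves = {6,7}. Remove leaf 6 (neighbor: 4).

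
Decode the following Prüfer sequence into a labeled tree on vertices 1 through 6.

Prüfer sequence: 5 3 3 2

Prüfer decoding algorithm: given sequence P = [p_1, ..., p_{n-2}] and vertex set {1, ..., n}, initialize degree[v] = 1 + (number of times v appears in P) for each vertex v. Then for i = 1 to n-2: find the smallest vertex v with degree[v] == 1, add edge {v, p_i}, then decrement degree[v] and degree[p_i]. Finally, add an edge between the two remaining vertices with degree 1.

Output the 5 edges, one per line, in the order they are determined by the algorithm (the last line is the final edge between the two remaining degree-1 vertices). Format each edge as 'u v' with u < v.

Initial degrees: {1:1, 2:2, 3:3, 4:1, 5:2, 6:1}
Step 1: smallest deg-1 vertex = 1, p_1 = 5. Add edge {1,5}. Now deg[1]=0, deg[5]=1.
Step 2: smallest deg-1 vertex = 4, p_2 = 3. Add edge {3,4}. Now deg[4]=0, deg[3]=2.
Step 3: smallest deg-1 vertex = 5, p_3 = 3. Add edge {3,5}. Now deg[5]=0, deg[3]=1.
Step 4: smallest deg-1 vertex = 3, p_4 = 2. Add edge {2,3}. Now deg[3]=0, deg[2]=1.
Final: two remaining deg-1 vertices are 2, 6. Add edge {2,6}.

Answer: 1 5
3 4
3 5
2 3
2 6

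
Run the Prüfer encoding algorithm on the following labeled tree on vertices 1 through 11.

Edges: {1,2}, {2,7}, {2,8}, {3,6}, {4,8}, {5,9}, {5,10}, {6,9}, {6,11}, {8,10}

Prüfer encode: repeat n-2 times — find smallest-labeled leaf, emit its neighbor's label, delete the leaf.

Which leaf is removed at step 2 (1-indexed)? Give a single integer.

Step 1: current leaves = {1,3,4,7,11}. Remove leaf 1 (neighbor: 2).
Step 2: current leaves = {3,4,7,11}. Remove leaf 3 (neighbor: 6).

Answer: 3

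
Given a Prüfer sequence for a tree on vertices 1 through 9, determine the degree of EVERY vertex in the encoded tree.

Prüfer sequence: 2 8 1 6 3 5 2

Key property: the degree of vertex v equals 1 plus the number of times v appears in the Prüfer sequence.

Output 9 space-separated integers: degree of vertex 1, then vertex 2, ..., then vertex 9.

Answer: 2 3 2 1 2 2 1 2 1

Derivation:
p_1 = 2: count[2] becomes 1
p_2 = 8: count[8] becomes 1
p_3 = 1: count[1] becomes 1
p_4 = 6: count[6] becomes 1
p_5 = 3: count[3] becomes 1
p_6 = 5: count[5] becomes 1
p_7 = 2: count[2] becomes 2
Degrees (1 + count): deg[1]=1+1=2, deg[2]=1+2=3, deg[3]=1+1=2, deg[4]=1+0=1, deg[5]=1+1=2, deg[6]=1+1=2, deg[7]=1+0=1, deg[8]=1+1=2, deg[9]=1+0=1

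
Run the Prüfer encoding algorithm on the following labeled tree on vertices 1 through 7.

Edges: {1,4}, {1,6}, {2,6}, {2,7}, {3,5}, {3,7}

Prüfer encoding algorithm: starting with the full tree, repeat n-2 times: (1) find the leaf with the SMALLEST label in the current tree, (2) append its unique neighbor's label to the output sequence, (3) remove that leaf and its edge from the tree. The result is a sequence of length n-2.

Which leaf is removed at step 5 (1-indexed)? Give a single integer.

Step 1: current leaves = {4,5}. Remove leaf 4 (neighbor: 1).
Step 2: current leaves = {1,5}. Remove leaf 1 (neighbor: 6).
Step 3: current leaves = {5,6}. Remove leaf 5 (neighbor: 3).
Step 4: current leaves = {3,6}. Remove leaf 3 (neighbor: 7).
Step 5: current leaves = {6,7}. Remove leaf 6 (neighbor: 2).

Answer: 6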